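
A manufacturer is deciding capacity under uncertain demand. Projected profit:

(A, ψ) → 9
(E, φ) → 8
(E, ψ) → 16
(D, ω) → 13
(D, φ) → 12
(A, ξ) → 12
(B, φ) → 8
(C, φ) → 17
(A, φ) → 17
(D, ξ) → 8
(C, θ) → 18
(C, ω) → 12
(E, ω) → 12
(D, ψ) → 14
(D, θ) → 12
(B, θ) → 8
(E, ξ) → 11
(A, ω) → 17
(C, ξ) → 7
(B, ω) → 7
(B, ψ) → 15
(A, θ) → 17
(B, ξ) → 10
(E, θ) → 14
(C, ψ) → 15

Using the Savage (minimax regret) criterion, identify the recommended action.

Column bests: θ=18, φ=17, ψ=16, ω=17, ξ=12.
A regrets: 1, 0, 7, 0, 0 → max 7
B regrets: 10, 9, 1, 10, 2 → max 10
C regrets: 0, 0, 1, 5, 5 → max 5
D regrets: 6, 5, 2, 4, 4 → max 6
E regrets: 4, 9, 0, 5, 1 → max 9
Smallest max regret = 5 → C.

C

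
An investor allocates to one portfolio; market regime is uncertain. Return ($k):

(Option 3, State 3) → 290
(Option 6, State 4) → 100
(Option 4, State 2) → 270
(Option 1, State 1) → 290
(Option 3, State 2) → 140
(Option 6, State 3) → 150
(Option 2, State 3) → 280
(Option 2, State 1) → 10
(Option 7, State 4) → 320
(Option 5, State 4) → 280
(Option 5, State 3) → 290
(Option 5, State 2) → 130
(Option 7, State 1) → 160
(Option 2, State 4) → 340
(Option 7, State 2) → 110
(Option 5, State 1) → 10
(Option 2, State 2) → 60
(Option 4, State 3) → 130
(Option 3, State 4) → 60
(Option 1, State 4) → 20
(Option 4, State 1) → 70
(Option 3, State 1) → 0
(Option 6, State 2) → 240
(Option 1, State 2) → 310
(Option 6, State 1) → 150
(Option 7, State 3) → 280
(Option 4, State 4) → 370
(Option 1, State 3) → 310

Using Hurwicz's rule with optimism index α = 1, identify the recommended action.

Option 4

Option 1: 1·310 + 0·20 = 310
Option 2: 1·340 + 0·10 = 340
Option 3: 1·290 + 0·0 = 290
Option 4: 1·370 + 0·70 = 370
Option 5: 1·290 + 0·10 = 290
Option 6: 1·240 + 0·100 = 240
Option 7: 1·320 + 0·110 = 320
Highest Hurwicz score = 370 → Option 4.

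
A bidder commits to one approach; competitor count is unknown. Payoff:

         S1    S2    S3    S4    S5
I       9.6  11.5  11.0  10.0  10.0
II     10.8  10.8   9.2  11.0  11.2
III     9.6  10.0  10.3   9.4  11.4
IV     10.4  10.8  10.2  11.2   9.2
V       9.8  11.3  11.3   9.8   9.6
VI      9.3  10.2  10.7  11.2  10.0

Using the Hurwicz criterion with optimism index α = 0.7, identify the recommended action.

I: 0.7·11.5 + 0.3·9.6 = 10.93
II: 0.7·11.2 + 0.3·9.2 = 10.6
III: 0.7·11.4 + 0.3·9.4 = 10.8
IV: 0.7·11.2 + 0.3·9.2 = 10.6
V: 0.7·11.3 + 0.3·9.6 = 10.79
VI: 0.7·11.2 + 0.3·9.3 = 10.63
Highest Hurwicz score = 10.93 → I.

I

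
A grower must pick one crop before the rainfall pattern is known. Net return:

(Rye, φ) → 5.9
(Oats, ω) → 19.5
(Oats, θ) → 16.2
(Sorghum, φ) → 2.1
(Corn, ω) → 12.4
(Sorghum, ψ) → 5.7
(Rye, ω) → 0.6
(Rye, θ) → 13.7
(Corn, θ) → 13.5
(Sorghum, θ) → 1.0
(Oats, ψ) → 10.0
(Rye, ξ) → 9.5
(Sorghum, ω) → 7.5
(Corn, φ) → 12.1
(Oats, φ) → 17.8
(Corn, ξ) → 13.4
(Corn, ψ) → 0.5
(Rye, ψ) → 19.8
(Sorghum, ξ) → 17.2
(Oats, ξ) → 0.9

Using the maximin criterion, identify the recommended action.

Row minima: Rye=0.6, Corn=0.5, Oats=0.9, Sorghum=1.0
Best worst-case = 1.0 → Sorghum.

Sorghum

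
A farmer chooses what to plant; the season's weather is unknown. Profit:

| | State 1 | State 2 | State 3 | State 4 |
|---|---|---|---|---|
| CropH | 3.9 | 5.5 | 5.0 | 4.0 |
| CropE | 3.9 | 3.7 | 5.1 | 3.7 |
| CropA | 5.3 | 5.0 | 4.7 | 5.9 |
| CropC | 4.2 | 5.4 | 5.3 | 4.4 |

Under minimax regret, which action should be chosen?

Column bests: State 1=5.3, State 2=5.5, State 3=5.3, State 4=5.9.
CropH regrets: 1.4, 0.0, 0.3, 1.9 → max 1.9
CropE regrets: 1.4, 1.8, 0.2, 2.2 → max 2.2
CropA regrets: 0.0, 0.5, 0.6, 0.0 → max 0.6
CropC regrets: 1.1, 0.1, 0.0, 1.5 → max 1.5
Smallest max regret = 0.6 → CropA.

CropA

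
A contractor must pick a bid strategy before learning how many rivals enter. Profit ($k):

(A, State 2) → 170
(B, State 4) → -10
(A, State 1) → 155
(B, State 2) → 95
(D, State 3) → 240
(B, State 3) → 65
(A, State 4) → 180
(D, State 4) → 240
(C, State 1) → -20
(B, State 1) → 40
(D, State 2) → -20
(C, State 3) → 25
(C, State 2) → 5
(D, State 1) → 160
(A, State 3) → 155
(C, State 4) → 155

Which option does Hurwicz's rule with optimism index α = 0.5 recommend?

A: 0.5·180 + 0.5·155 = 167.5
B: 0.5·95 + 0.5·(-10) = 42.5
C: 0.5·155 + 0.5·(-20) = 67.5
D: 0.5·240 + 0.5·(-20) = 110
Highest Hurwicz score = 167.5 → A.

A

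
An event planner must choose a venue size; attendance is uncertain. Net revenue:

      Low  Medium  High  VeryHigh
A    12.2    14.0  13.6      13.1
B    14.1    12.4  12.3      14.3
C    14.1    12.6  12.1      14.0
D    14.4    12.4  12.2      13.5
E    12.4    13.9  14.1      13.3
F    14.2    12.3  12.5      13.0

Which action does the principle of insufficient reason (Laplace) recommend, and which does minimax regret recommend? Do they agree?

laplace → E; minimax regret → F (disagree)

Row averages: A=13.225, B=13.275, C=13.2, D=13.125, E=13.425, F=13
Highest average = 13.425 → E.
Column bests: Low=14.4, Medium=14.0, High=14.1, VeryHigh=14.3.
A regrets: 2.2, 0.0, 0.5, 1.2 → max 2.2
B regrets: 0.3, 1.6, 1.8, 0.0 → max 1.8
C regrets: 0.3, 1.4, 2.0, 0.3 → max 2.0
D regrets: 0.0, 1.6, 1.9, 0.8 → max 1.9
E regrets: 2.0, 0.1, 0.0, 1.0 → max 2.0
F regrets: 0.2, 1.7, 1.6, 1.3 → max 1.7
Smallest max regret = 1.7 → F.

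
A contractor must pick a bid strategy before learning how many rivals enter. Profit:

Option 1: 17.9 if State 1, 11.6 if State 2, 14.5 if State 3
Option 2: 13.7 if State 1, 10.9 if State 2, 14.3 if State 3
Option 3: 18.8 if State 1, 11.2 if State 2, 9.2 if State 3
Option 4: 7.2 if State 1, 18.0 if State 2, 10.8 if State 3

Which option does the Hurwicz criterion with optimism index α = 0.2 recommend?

Option 1

Option 1: 0.2·17.9 + 0.8·11.6 = 12.86
Option 2: 0.2·14.3 + 0.8·10.9 = 11.58
Option 3: 0.2·18.8 + 0.8·9.2 = 11.12
Option 4: 0.2·18.0 + 0.8·7.2 = 9.36
Highest Hurwicz score = 12.86 → Option 1.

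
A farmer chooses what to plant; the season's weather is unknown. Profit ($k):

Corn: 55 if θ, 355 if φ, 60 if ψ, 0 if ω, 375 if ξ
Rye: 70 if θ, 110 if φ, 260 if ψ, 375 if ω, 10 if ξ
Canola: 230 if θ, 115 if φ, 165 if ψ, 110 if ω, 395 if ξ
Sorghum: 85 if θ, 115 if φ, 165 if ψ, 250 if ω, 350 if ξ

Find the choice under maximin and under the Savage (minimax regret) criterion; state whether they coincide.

Row minima: Corn=0, Rye=10, Canola=110, Sorghum=85
Best worst-case = 110 → Canola.
Column bests: θ=230, φ=355, ψ=260, ω=375, ξ=395.
Corn regrets: 175, 0, 200, 375, 20 → max 375
Rye regrets: 160, 245, 0, 0, 385 → max 385
Canola regrets: 0, 240, 95, 265, 0 → max 265
Sorghum regrets: 145, 240, 95, 125, 45 → max 240
Smallest max regret = 240 → Sorghum.

maximin → Canola; minimax regret → Sorghum (disagree)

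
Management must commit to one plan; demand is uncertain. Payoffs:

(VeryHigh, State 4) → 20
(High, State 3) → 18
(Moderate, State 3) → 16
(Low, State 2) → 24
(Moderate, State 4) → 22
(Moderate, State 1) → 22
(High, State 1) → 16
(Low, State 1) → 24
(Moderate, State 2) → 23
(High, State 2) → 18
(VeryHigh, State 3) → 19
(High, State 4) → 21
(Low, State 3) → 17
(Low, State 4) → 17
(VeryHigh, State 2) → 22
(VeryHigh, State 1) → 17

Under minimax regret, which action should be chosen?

Moderate

Column bests: State 1=24, State 2=24, State 3=19, State 4=22.
Low regrets: 0, 0, 2, 5 → max 5
Moderate regrets: 2, 1, 3, 0 → max 3
High regrets: 8, 6, 1, 1 → max 8
VeryHigh regrets: 7, 2, 0, 2 → max 7
Smallest max regret = 3 → Moderate.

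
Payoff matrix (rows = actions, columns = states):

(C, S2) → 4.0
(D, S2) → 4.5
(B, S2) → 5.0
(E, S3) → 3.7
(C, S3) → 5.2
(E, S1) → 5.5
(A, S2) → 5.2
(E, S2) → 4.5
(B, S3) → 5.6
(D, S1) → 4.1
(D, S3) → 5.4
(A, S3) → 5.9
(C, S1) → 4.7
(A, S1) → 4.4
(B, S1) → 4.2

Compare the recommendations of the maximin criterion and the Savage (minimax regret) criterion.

Row minima: A=4.4, B=4.2, C=4.0, D=4.1, E=3.7
Best worst-case = 4.4 → A.
Column bests: S1=5.5, S2=5.2, S3=5.9.
A regrets: 1.1, 0.0, 0.0 → max 1.1
B regrets: 1.3, 0.2, 0.3 → max 1.3
C regrets: 0.8, 1.2, 0.7 → max 1.2
D regrets: 1.4, 0.7, 0.5 → max 1.4
E regrets: 0.0, 0.7, 2.2 → max 2.2
Smallest max regret = 1.1 → A.

maximin → A; minimax regret → A (agree)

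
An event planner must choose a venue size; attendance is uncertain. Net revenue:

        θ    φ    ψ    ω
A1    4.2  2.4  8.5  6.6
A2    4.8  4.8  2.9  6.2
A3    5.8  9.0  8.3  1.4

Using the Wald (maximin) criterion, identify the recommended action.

A2

Row minima: A1=2.4, A2=2.9, A3=1.4
Best worst-case = 2.9 → A2.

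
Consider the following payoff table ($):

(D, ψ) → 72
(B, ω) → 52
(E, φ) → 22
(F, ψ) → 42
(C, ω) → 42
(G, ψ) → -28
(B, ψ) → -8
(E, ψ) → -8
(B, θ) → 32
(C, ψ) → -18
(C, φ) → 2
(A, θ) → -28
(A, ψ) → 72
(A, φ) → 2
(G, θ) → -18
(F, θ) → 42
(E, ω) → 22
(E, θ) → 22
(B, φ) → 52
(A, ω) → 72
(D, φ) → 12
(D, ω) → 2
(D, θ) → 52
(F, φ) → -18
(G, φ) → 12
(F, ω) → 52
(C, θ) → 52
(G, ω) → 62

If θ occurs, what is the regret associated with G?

70

Best payoff under θ is 52.
Regret = 52 − (-18) = 70.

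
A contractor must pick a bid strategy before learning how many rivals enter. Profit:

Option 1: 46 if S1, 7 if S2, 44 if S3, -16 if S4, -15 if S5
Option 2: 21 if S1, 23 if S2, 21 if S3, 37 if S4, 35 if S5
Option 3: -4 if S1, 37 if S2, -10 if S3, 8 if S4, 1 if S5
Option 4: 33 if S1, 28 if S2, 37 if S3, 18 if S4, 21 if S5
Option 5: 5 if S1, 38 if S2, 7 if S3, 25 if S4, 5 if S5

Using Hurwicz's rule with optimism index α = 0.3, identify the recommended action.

Option 2

Option 1: 0.3·46 + 0.7·(-16) = 2.6
Option 2: 0.3·37 + 0.7·21 = 25.8
Option 3: 0.3·37 + 0.7·(-10) = 4.1
Option 4: 0.3·37 + 0.7·18 = 23.7
Option 5: 0.3·38 + 0.7·5 = 14.9
Highest Hurwicz score = 25.8 → Option 2.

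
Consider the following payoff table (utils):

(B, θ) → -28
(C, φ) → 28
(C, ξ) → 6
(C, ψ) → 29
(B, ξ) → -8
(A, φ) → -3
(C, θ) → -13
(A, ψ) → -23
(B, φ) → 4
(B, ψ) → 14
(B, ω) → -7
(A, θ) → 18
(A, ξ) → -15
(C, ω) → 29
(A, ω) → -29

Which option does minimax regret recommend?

Column bests: θ=18, φ=28, ψ=29, ω=29, ξ=6.
A regrets: 0, 31, 52, 58, 21 → max 58
B regrets: 46, 24, 15, 36, 14 → max 46
C regrets: 31, 0, 0, 0, 0 → max 31
Smallest max regret = 31 → C.

C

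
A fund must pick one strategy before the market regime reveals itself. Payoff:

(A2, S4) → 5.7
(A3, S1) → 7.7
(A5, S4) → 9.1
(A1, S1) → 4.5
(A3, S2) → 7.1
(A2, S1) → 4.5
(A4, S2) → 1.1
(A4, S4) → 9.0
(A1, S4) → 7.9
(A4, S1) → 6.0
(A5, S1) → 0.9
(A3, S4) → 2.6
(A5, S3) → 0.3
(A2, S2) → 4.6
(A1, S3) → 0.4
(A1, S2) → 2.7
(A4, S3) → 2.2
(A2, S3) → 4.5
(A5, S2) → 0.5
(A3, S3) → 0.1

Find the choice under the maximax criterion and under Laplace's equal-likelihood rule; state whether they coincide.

Row maxima: A1=7.9, A2=5.7, A3=7.7, A4=9.0, A5=9.1
Best best-case = 9.1 → A5.
Row averages: A1=3.875, A2=4.825, A3=4.375, A4=4.575, A5=2.7
Highest average = 4.825 → A2.

maximax → A5; laplace → A2 (disagree)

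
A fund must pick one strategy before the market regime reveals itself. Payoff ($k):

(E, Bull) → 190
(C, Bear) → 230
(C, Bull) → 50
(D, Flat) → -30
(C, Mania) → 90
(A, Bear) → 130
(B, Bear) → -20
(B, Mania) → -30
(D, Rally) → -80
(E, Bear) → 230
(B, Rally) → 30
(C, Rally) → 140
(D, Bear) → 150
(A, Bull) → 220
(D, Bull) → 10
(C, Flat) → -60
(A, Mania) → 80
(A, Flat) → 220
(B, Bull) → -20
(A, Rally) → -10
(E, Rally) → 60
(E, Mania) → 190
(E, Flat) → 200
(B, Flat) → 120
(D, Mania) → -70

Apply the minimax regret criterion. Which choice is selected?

E

Column bests: Bear=230, Flat=220, Bull=220, Rally=140, Mania=190.
A regrets: 100, 0, 0, 150, 110 → max 150
B regrets: 250, 100, 240, 110, 220 → max 250
C regrets: 0, 280, 170, 0, 100 → max 280
D regrets: 80, 250, 210, 220, 260 → max 260
E regrets: 0, 20, 30, 80, 0 → max 80
Smallest max regret = 80 → E.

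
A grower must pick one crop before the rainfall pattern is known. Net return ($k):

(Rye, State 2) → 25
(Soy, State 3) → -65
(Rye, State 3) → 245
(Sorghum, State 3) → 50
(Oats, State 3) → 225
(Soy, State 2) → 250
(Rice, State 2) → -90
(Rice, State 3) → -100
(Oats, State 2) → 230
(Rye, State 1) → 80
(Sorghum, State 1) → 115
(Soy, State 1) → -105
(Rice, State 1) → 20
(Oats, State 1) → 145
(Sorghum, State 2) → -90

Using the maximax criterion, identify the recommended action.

Soy

Row maxima: Soy=250, Oats=230, Rice=20, Rye=245, Sorghum=115
Best best-case = 250 → Soy.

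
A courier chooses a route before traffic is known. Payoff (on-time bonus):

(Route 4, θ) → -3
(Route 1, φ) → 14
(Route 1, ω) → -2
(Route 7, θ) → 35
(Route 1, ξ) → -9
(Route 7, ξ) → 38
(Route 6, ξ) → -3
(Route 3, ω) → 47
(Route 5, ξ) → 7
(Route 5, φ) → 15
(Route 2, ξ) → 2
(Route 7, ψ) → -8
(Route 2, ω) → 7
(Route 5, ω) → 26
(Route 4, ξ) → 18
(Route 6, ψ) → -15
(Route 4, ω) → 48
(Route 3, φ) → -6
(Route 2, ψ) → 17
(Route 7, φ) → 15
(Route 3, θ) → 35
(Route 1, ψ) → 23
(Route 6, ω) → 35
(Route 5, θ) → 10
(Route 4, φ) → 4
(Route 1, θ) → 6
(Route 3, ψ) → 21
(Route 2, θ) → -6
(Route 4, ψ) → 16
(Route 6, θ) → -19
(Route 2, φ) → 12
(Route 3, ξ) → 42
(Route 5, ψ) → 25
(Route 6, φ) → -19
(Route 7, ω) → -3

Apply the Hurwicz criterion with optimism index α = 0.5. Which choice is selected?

Route 1: 0.5·23 + 0.5·(-9) = 7
Route 2: 0.5·17 + 0.5·(-6) = 5.5
Route 3: 0.5·47 + 0.5·(-6) = 20.5
Route 4: 0.5·48 + 0.5·(-3) = 22.5
Route 5: 0.5·26 + 0.5·7 = 16.5
Route 6: 0.5·35 + 0.5·(-19) = 8
Route 7: 0.5·38 + 0.5·(-8) = 15
Highest Hurwicz score = 22.5 → Route 4.

Route 4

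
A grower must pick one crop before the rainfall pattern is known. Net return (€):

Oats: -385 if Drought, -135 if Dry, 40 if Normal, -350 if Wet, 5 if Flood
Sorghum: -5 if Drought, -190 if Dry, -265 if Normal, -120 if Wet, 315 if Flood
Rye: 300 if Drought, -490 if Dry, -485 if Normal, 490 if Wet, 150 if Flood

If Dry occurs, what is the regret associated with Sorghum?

Best payoff under Dry is -135.
Regret = -135 − (-190) = 55.

55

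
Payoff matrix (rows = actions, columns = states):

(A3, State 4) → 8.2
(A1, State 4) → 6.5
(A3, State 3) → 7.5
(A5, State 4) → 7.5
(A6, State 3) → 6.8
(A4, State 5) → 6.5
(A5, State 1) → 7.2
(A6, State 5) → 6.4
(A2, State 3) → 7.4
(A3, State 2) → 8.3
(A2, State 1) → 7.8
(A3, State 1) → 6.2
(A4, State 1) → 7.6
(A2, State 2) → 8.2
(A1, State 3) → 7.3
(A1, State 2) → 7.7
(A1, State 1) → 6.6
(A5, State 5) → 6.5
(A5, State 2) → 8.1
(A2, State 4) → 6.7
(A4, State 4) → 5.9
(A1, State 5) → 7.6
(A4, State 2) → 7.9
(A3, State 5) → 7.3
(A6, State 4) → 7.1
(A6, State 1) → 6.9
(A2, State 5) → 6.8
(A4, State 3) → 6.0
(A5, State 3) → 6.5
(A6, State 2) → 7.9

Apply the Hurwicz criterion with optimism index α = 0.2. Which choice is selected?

A1: 0.2·7.7 + 0.8·6.5 = 6.74
A2: 0.2·8.2 + 0.8·6.7 = 7
A3: 0.2·8.3 + 0.8·6.2 = 6.62
A4: 0.2·7.9 + 0.8·5.9 = 6.3
A5: 0.2·8.1 + 0.8·6.5 = 6.82
A6: 0.2·7.9 + 0.8·6.4 = 6.7
Highest Hurwicz score = 7 → A2.

A2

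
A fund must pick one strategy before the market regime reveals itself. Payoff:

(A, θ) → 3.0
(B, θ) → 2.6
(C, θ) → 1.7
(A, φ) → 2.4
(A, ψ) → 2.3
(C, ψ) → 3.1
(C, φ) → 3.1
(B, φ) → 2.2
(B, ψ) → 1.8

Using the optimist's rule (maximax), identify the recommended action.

C

Row maxima: A=3.0, B=2.6, C=3.1
Best best-case = 3.1 → C.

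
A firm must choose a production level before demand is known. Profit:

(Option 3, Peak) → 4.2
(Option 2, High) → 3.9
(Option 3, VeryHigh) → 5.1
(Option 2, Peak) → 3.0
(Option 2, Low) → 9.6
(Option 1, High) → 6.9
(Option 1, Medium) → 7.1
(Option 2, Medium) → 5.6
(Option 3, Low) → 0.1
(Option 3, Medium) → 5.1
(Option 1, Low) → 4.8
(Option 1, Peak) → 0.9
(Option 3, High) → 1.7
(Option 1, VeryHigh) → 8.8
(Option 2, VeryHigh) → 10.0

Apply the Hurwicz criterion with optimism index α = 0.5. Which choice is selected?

Option 1: 0.5·8.8 + 0.5·0.9 = 4.85
Option 2: 0.5·10.0 + 0.5·3.0 = 6.5
Option 3: 0.5·5.1 + 0.5·0.1 = 2.6
Highest Hurwicz score = 6.5 → Option 2.

Option 2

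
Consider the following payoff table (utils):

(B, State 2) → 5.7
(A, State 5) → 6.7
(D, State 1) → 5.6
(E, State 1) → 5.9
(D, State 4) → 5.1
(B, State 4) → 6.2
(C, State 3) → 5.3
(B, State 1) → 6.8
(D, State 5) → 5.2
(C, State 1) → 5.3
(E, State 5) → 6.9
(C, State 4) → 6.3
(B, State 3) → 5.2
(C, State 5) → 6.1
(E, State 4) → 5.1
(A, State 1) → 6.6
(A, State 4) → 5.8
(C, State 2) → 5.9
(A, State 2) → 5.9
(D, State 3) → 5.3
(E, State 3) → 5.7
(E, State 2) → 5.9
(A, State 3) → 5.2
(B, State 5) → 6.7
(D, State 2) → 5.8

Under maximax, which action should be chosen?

E

Row maxima: A=6.7, B=6.8, C=6.3, D=5.8, E=6.9
Best best-case = 6.9 → E.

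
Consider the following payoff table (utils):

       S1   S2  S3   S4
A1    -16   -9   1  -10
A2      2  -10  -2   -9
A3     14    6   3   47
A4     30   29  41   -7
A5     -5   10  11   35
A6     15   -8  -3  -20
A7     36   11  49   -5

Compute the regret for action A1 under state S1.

52

Best payoff under S1 is 36.
Regret = 36 − (-16) = 52.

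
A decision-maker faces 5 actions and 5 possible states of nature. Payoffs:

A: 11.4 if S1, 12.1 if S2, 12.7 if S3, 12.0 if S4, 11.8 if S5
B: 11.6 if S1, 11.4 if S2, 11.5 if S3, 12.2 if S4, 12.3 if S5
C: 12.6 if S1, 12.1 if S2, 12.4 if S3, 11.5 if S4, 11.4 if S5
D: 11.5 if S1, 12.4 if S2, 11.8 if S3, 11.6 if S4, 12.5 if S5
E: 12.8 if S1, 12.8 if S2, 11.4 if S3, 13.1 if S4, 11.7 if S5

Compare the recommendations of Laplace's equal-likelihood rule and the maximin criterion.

Row averages: A=12, B=11.8, C=12, D=11.96, E=12.36
Highest average = 12.36 → E.
Row minima: A=11.4, B=11.4, C=11.4, D=11.5, E=11.4
Best worst-case = 11.5 → D.

laplace → E; maximin → D (disagree)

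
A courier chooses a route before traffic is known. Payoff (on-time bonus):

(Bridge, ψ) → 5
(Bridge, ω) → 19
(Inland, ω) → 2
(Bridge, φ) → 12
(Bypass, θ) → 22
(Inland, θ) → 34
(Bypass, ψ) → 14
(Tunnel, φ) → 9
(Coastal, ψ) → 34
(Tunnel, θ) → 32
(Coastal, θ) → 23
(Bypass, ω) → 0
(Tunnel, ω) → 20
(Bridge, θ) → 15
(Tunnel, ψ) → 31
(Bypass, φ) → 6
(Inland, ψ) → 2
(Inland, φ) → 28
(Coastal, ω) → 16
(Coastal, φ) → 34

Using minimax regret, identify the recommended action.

Coastal

Column bests: θ=34, φ=34, ψ=34, ω=20.
Bypass regrets: 12, 28, 20, 20 → max 28
Coastal regrets: 11, 0, 0, 4 → max 11
Inland regrets: 0, 6, 32, 18 → max 32
Tunnel regrets: 2, 25, 3, 0 → max 25
Bridge regrets: 19, 22, 29, 1 → max 29
Smallest max regret = 11 → Coastal.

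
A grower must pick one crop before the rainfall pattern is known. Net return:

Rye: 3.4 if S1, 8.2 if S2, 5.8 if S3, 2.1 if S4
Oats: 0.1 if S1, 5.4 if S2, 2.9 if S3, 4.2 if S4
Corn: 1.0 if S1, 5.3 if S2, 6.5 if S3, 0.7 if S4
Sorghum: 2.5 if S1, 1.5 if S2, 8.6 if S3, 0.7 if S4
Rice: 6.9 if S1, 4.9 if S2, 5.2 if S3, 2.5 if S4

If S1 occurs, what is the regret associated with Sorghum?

4.4

Best payoff under S1 is 6.9.
Regret = 6.9 − 2.5 = 4.4.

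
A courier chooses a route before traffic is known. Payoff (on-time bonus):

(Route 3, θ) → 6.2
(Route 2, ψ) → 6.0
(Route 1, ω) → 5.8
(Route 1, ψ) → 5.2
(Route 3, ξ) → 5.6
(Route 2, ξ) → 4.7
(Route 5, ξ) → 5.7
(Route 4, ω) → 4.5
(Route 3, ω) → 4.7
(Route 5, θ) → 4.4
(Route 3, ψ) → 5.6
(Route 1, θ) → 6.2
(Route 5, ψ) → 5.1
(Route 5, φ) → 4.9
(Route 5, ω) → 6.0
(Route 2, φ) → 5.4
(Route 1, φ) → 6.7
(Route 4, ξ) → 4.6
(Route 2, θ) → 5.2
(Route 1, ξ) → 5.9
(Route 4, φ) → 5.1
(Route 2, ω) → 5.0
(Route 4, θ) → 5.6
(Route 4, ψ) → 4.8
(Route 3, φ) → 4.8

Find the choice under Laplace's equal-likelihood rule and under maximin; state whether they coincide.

Row averages: Route 1=5.96, Route 2=5.26, Route 3=5.38, Route 4=4.92, Route 5=5.22
Highest average = 5.96 → Route 1.
Row minima: Route 1=5.2, Route 2=4.7, Route 3=4.7, Route 4=4.5, Route 5=4.4
Best worst-case = 5.2 → Route 1.

laplace → Route 1; maximin → Route 1 (agree)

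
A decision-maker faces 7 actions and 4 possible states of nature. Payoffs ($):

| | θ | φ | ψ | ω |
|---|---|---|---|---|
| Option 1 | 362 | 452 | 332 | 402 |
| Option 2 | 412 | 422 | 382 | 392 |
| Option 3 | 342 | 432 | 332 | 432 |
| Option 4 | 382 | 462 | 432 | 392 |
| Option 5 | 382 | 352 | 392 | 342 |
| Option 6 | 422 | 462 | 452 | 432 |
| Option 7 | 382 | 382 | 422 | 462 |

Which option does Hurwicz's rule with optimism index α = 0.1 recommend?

Option 6

Option 1: 0.1·452 + 0.9·332 = 344
Option 2: 0.1·422 + 0.9·382 = 386
Option 3: 0.1·432 + 0.9·332 = 342
Option 4: 0.1·462 + 0.9·382 = 390
Option 5: 0.1·392 + 0.9·342 = 347
Option 6: 0.1·462 + 0.9·422 = 426
Option 7: 0.1·462 + 0.9·382 = 390
Highest Hurwicz score = 426 → Option 6.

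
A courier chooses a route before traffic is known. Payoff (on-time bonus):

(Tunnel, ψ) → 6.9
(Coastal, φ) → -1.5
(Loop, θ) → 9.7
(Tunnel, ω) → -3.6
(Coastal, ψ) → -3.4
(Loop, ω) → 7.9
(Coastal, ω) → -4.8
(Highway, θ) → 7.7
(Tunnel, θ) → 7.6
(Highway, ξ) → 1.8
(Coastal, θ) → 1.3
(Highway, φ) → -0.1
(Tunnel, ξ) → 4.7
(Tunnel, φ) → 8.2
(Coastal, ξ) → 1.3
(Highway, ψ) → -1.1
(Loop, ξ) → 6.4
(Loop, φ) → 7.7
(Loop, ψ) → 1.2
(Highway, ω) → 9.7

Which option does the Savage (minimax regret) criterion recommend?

Loop

Column bests: θ=9.7, φ=8.2, ψ=6.9, ω=9.7, ξ=6.4.
Loop regrets: 0.0, 0.5, 5.7, 1.8, 0.0 → max 5.7
Coastal regrets: 8.4, 9.7, 10.3, 14.5, 5.1 → max 14.5
Tunnel regrets: 2.1, 0.0, 0.0, 13.3, 1.7 → max 13.3
Highway regrets: 2.0, 8.3, 8.0, 0.0, 4.6 → max 8.3
Smallest max regret = 5.7 → Loop.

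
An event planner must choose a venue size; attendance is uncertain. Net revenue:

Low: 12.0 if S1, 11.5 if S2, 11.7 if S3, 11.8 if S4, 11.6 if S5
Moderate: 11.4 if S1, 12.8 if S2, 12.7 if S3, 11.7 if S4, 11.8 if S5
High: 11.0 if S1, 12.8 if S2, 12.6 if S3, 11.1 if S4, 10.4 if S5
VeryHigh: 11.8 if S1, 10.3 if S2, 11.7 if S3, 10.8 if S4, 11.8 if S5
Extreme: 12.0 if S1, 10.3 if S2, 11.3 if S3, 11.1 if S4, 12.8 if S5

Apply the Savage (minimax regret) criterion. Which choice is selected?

Column bests: S1=12.0, S2=12.8, S3=12.7, S4=11.8, S5=12.8.
Low regrets: 0.0, 1.3, 1.0, 0.0, 1.2 → max 1.3
Moderate regrets: 0.6, 0.0, 0.0, 0.1, 1.0 → max 1.0
High regrets: 1.0, 0.0, 0.1, 0.7, 2.4 → max 2.4
VeryHigh regrets: 0.2, 2.5, 1.0, 1.0, 1.0 → max 2.5
Extreme regrets: 0.0, 2.5, 1.4, 0.7, 0.0 → max 2.5
Smallest max regret = 1.0 → Moderate.

Moderate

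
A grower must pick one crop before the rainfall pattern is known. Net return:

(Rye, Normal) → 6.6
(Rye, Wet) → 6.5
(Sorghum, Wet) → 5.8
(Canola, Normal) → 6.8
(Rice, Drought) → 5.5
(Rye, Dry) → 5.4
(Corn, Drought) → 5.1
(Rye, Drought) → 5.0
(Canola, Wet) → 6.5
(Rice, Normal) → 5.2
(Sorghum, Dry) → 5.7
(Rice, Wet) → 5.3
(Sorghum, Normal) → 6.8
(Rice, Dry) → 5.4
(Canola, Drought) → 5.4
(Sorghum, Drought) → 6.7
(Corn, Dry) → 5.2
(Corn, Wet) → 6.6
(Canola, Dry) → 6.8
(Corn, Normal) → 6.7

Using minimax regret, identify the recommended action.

Column bests: Drought=6.7, Dry=6.8, Normal=6.8, Wet=6.6.
Rice regrets: 1.2, 1.4, 1.6, 1.3 → max 1.6
Canola regrets: 1.3, 0.0, 0.0, 0.1 → max 1.3
Corn regrets: 1.6, 1.6, 0.1, 0.0 → max 1.6
Sorghum regrets: 0.0, 1.1, 0.0, 0.8 → max 1.1
Rye regrets: 1.7, 1.4, 0.2, 0.1 → max 1.7
Smallest max regret = 1.1 → Sorghum.

Sorghum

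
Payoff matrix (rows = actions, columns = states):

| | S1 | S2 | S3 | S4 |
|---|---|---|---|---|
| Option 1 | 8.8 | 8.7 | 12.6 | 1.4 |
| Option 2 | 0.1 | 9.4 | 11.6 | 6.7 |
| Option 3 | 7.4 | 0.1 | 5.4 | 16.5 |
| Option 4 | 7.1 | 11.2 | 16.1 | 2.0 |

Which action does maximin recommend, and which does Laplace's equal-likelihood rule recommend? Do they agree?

Row minima: Option 1=1.4, Option 2=0.1, Option 3=0.1, Option 4=2.0
Best worst-case = 2.0 → Option 4.
Row averages: Option 1=7.875, Option 2=6.95, Option 3=7.35, Option 4=9.1
Highest average = 9.1 → Option 4.

maximin → Option 4; laplace → Option 4 (agree)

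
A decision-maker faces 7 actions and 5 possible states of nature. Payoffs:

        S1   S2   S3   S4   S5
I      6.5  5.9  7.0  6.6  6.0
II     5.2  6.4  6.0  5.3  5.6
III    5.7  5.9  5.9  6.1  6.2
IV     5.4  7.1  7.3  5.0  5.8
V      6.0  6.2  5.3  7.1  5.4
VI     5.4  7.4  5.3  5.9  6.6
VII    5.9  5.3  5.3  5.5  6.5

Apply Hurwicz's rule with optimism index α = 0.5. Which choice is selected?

I

I: 0.5·7.0 + 0.5·5.9 = 6.45
II: 0.5·6.4 + 0.5·5.2 = 5.8
III: 0.5·6.2 + 0.5·5.7 = 5.95
IV: 0.5·7.3 + 0.5·5.0 = 6.15
V: 0.5·7.1 + 0.5·5.3 = 6.2
VI: 0.5·7.4 + 0.5·5.3 = 6.35
VII: 0.5·6.5 + 0.5·5.3 = 5.9
Highest Hurwicz score = 6.45 → I.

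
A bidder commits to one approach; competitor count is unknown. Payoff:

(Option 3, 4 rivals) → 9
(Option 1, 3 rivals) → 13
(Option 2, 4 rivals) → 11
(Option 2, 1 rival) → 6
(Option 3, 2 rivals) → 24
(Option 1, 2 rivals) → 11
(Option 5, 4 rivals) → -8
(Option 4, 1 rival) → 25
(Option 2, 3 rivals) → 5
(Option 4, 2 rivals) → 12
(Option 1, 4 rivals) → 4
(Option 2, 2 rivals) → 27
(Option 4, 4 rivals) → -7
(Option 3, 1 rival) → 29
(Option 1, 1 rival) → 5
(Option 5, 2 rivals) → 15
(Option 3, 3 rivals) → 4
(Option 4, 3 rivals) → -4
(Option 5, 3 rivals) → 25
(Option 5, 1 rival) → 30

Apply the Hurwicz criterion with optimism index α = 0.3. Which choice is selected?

Option 2

Option 1: 0.3·13 + 0.7·4 = 6.7
Option 2: 0.3·27 + 0.7·5 = 11.6
Option 3: 0.3·29 + 0.7·4 = 11.5
Option 4: 0.3·25 + 0.7·(-7) = 2.6
Option 5: 0.3·30 + 0.7·(-8) = 3.4
Highest Hurwicz score = 11.6 → Option 2.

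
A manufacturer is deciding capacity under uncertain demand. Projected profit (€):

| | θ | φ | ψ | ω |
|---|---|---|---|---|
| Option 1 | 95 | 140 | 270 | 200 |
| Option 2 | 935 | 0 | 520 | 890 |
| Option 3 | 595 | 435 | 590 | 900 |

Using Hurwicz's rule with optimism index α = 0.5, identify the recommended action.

Option 3

Option 1: 0.5·270 + 0.5·95 = 182.5
Option 2: 0.5·935 + 0.5·0 = 467.5
Option 3: 0.5·900 + 0.5·435 = 667.5
Highest Hurwicz score = 667.5 → Option 3.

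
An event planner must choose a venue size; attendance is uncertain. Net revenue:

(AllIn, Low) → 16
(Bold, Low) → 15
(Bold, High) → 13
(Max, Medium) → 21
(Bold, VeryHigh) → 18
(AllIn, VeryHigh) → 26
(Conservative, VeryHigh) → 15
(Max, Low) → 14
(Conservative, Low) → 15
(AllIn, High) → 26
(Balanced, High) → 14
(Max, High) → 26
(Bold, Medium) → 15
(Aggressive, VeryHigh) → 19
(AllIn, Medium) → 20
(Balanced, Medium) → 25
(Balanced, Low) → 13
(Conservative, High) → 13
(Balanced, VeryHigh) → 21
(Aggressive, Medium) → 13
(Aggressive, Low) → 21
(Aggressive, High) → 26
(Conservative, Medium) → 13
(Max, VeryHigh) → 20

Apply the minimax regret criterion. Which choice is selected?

AllIn

Column bests: Low=21, Medium=25, High=26, VeryHigh=26.
Conservative regrets: 6, 12, 13, 11 → max 13
Balanced regrets: 8, 0, 12, 5 → max 12
Aggressive regrets: 0, 12, 0, 7 → max 12
Bold regrets: 6, 10, 13, 8 → max 13
AllIn regrets: 5, 5, 0, 0 → max 5
Max regrets: 7, 4, 0, 6 → max 7
Smallest max regret = 5 → AllIn.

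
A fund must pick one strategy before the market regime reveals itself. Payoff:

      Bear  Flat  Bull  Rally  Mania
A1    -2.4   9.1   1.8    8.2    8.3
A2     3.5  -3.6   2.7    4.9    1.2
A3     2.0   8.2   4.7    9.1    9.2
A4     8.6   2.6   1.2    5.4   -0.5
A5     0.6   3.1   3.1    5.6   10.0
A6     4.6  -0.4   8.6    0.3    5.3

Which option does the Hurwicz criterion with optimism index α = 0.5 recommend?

A3

A1: 0.5·9.1 + 0.5·(-2.4) = 3.35
A2: 0.5·4.9 + 0.5·(-3.6) = 0.65
A3: 0.5·9.2 + 0.5·2.0 = 5.6
A4: 0.5·8.6 + 0.5·(-0.5) = 4.05
A5: 0.5·10.0 + 0.5·0.6 = 5.3
A6: 0.5·8.6 + 0.5·(-0.4) = 4.1
Highest Hurwicz score = 5.6 → A3.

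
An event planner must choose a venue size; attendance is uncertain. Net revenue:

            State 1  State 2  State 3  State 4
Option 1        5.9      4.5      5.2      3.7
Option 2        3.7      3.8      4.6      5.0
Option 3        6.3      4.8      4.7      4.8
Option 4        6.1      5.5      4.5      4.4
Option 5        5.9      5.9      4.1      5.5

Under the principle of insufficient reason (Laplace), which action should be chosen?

Option 5

Row averages: Option 1=4.825, Option 2=4.275, Option 3=5.15, Option 4=5.125, Option 5=5.35
Highest average = 5.35 → Option 5.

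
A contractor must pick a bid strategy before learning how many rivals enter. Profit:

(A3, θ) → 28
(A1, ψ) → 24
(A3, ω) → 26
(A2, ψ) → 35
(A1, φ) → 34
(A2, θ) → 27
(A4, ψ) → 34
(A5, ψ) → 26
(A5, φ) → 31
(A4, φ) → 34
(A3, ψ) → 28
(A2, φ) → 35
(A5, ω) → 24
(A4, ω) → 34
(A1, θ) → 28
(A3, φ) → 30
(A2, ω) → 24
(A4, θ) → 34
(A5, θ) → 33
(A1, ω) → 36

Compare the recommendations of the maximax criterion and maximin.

maximax → A1; maximin → A4 (disagree)

Row maxima: A1=36, A2=35, A3=30, A4=34, A5=33
Best best-case = 36 → A1.
Row minima: A1=24, A2=24, A3=26, A4=34, A5=24
Best worst-case = 34 → A4.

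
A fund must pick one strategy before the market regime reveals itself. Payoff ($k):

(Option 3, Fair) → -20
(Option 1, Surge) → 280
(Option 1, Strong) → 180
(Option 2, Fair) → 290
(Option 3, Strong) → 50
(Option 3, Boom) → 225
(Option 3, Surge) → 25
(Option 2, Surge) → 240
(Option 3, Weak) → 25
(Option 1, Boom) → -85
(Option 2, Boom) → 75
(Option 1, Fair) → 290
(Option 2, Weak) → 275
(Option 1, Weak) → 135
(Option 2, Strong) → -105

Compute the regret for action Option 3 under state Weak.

250

Best payoff under Weak is 275.
Regret = 275 − 25 = 250.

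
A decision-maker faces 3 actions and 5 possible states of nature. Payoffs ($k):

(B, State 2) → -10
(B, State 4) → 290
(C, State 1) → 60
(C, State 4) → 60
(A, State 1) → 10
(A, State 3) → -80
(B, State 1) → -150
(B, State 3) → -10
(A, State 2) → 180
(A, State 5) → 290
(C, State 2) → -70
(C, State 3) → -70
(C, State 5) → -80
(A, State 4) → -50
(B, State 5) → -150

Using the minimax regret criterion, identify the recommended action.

Column bests: State 1=60, State 2=180, State 3=-10, State 4=290, State 5=290.
A regrets: 50, 0, 70, 340, 0 → max 340
B regrets: 210, 190, 0, 0, 440 → max 440
C regrets: 0, 250, 60, 230, 370 → max 370
Smallest max regret = 340 → A.

A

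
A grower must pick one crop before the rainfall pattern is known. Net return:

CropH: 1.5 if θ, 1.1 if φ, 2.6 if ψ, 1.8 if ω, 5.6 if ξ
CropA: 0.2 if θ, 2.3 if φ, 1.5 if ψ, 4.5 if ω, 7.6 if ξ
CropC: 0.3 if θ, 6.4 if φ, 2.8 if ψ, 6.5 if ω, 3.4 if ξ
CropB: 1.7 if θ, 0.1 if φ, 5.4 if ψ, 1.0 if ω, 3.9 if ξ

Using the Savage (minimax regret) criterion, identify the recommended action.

CropA

Column bests: θ=1.7, φ=6.4, ψ=5.4, ω=6.5, ξ=7.6.
CropH regrets: 0.2, 5.3, 2.8, 4.7, 2.0 → max 5.3
CropA regrets: 1.5, 4.1, 3.9, 2.0, 0.0 → max 4.1
CropC regrets: 1.4, 0.0, 2.6, 0.0, 4.2 → max 4.2
CropB regrets: 0.0, 6.3, 0.0, 5.5, 3.7 → max 6.3
Smallest max regret = 4.1 → CropA.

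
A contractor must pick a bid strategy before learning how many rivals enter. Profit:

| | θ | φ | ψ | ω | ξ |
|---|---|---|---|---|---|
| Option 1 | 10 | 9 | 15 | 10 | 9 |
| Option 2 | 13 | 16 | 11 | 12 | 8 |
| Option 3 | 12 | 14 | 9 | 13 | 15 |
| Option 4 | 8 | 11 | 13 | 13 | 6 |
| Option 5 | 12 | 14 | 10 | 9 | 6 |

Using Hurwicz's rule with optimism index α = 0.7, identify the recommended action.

Option 1: 0.7·15 + 0.3·9 = 13.2
Option 2: 0.7·16 + 0.3·8 = 13.6
Option 3: 0.7·15 + 0.3·9 = 13.2
Option 4: 0.7·13 + 0.3·6 = 10.9
Option 5: 0.7·14 + 0.3·6 = 11.6
Highest Hurwicz score = 13.6 → Option 2.

Option 2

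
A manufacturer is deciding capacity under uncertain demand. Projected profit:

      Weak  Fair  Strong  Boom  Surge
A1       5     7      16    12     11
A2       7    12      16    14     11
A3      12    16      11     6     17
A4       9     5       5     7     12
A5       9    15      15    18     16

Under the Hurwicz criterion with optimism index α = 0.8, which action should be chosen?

A5

A1: 0.8·16 + 0.2·5 = 13.8
A2: 0.8·16 + 0.2·7 = 14.2
A3: 0.8·17 + 0.2·6 = 14.8
A4: 0.8·12 + 0.2·5 = 10.6
A5: 0.8·18 + 0.2·9 = 16.2
Highest Hurwicz score = 16.2 → A5.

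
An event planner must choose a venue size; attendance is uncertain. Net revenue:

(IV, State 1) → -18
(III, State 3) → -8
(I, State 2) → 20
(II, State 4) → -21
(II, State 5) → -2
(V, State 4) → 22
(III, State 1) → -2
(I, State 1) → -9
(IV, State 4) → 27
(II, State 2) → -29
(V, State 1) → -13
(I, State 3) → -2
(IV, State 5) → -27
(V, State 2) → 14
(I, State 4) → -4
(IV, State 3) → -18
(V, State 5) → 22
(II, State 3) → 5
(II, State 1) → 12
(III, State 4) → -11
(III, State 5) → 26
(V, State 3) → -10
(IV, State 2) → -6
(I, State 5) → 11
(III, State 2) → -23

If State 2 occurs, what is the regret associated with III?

Best payoff under State 2 is 20.
Regret = 20 − (-23) = 43.

43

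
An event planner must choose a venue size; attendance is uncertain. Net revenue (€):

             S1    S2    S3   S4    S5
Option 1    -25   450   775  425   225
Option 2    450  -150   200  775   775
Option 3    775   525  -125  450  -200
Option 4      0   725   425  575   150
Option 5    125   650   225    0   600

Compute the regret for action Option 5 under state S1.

650

Best payoff under S1 is 775.
Regret = 775 − 125 = 650.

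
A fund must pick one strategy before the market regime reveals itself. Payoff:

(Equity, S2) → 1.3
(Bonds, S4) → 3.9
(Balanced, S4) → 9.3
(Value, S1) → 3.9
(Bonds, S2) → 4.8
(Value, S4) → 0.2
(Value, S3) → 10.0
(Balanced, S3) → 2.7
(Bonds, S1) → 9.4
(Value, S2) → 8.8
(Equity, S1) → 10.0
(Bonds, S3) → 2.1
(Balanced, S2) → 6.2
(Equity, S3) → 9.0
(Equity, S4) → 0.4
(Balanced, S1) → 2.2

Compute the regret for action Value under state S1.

Best payoff under S1 is 10.0.
Regret = 10.0 − 3.9 = 6.1.

6.1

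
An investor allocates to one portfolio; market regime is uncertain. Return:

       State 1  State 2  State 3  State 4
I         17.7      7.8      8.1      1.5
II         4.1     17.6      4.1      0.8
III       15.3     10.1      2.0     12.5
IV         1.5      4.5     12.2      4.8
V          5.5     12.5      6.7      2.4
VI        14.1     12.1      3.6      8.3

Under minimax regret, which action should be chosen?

VI

Column bests: State 1=17.7, State 2=17.6, State 3=12.2, State 4=12.5.
I regrets: 0.0, 9.8, 4.1, 11.0 → max 11.0
II regrets: 13.6, 0.0, 8.1, 11.7 → max 13.6
III regrets: 2.4, 7.5, 10.2, 0.0 → max 10.2
IV regrets: 16.2, 13.1, 0.0, 7.7 → max 16.2
V regrets: 12.2, 5.1, 5.5, 10.1 → max 12.2
VI regrets: 3.6, 5.5, 8.6, 4.2 → max 8.6
Smallest max regret = 8.6 → VI.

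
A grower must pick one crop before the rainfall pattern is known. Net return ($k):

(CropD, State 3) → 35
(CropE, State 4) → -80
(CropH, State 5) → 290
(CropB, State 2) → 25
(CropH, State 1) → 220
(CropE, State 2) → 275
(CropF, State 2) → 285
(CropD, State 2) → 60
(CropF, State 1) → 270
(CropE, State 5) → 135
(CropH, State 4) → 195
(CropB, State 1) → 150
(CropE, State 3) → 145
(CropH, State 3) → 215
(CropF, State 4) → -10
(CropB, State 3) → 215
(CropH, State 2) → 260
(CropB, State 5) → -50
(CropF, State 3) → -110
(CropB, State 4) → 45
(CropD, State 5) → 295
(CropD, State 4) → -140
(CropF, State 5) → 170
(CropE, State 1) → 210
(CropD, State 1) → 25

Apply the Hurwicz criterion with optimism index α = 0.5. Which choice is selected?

CropD: 0.5·295 + 0.5·(-140) = 77.5
CropB: 0.5·215 + 0.5·(-50) = 82.5
CropH: 0.5·290 + 0.5·195 = 242.5
CropE: 0.5·275 + 0.5·(-80) = 97.5
CropF: 0.5·285 + 0.5·(-110) = 87.5
Highest Hurwicz score = 242.5 → CropH.

CropH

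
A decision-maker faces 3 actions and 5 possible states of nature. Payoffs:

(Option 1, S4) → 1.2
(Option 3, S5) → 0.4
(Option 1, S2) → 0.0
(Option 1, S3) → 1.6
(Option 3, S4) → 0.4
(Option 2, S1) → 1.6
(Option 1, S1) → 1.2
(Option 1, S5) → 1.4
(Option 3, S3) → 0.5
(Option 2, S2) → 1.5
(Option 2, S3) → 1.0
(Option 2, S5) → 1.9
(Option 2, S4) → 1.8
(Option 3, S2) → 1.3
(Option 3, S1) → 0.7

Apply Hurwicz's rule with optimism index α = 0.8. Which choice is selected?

Option 1: 0.8·1.6 + 0.2·0.0 = 1.28
Option 2: 0.8·1.9 + 0.2·1.0 = 1.72
Option 3: 0.8·1.3 + 0.2·0.4 = 1.12
Highest Hurwicz score = 1.72 → Option 2.

Option 2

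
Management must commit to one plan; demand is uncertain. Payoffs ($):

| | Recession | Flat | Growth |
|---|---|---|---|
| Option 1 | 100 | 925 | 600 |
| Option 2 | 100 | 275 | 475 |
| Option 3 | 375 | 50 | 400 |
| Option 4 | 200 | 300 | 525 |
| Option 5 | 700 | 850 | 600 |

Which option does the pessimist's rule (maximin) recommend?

Option 5

Row minima: Option 1=100, Option 2=100, Option 3=50, Option 4=200, Option 5=600
Best worst-case = 600 → Option 5.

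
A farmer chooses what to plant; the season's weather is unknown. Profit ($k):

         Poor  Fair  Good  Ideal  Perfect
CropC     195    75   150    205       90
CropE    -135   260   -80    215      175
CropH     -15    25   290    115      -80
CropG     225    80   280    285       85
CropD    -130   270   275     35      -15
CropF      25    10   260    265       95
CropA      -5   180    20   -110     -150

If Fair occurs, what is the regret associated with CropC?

Best payoff under Fair is 270.
Regret = 270 − 75 = 195.

195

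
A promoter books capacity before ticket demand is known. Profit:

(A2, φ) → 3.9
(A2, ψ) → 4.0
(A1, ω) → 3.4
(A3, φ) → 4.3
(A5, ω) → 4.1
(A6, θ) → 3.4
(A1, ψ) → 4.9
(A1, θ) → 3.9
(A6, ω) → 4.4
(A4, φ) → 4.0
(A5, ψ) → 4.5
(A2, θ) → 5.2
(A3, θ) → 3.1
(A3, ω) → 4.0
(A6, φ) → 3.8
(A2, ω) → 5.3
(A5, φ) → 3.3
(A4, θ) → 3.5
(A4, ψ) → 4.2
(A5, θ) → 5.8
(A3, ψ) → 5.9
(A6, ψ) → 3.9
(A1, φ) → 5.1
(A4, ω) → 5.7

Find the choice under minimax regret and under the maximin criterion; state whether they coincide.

minimax regret → A5; maximin → A2 (disagree)

Column bests: θ=5.8, φ=5.1, ψ=5.9, ω=5.7.
A1 regrets: 1.9, 0.0, 1.0, 2.3 → max 2.3
A2 regrets: 0.6, 1.2, 1.9, 0.4 → max 1.9
A3 regrets: 2.7, 0.8, 0.0, 1.7 → max 2.7
A4 regrets: 2.3, 1.1, 1.7, 0.0 → max 2.3
A5 regrets: 0.0, 1.8, 1.4, 1.6 → max 1.8
A6 regrets: 2.4, 1.3, 2.0, 1.3 → max 2.4
Smallest max regret = 1.8 → A5.
Row minima: A1=3.4, A2=3.9, A3=3.1, A4=3.5, A5=3.3, A6=3.4
Best worst-case = 3.9 → A2.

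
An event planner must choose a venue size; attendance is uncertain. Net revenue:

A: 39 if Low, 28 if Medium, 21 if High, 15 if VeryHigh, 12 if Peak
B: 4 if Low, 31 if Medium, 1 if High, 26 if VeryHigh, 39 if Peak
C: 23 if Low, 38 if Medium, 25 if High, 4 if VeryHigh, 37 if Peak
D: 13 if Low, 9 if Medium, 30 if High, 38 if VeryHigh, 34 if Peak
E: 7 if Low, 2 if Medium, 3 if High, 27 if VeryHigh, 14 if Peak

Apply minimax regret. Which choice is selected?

A

Column bests: Low=39, Medium=38, High=30, VeryHigh=38, Peak=39.
A regrets: 0, 10, 9, 23, 27 → max 27
B regrets: 35, 7, 29, 12, 0 → max 35
C regrets: 16, 0, 5, 34, 2 → max 34
D regrets: 26, 29, 0, 0, 5 → max 29
E regrets: 32, 36, 27, 11, 25 → max 36
Smallest max regret = 27 → A.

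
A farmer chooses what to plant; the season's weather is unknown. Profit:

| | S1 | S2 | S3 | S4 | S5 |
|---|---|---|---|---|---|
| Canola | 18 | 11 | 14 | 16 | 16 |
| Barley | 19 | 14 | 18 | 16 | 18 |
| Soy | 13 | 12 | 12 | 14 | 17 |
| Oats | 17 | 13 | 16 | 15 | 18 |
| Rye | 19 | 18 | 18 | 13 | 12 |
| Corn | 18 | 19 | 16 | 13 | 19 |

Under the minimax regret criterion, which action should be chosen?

Column bests: S1=19, S2=19, S3=18, S4=16, S5=19.
Canola regrets: 1, 8, 4, 0, 3 → max 8
Barley regrets: 0, 5, 0, 0, 1 → max 5
Soy regrets: 6, 7, 6, 2, 2 → max 7
Oats regrets: 2, 6, 2, 1, 1 → max 6
Rye regrets: 0, 1, 0, 3, 7 → max 7
Corn regrets: 1, 0, 2, 3, 0 → max 3
Smallest max regret = 3 → Corn.

Corn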